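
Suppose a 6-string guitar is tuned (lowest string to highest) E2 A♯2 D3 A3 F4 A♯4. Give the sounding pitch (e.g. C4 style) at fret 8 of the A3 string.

F4

A3 is MIDI 57. Adding 8 gives 65, which is F4.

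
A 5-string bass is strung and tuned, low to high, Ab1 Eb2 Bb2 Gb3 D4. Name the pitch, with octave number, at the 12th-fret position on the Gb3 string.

Gb3 is MIDI 54. Adding 12 gives 66, which is Gb4.

Gb4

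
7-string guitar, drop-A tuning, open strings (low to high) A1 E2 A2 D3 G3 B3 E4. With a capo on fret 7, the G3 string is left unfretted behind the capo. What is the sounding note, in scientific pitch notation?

The capo raises the open G3 by 7 semitones to D4; fretting 0 more gives G3 + 7 + 0 = G3 + 7 semitones = D4.

D4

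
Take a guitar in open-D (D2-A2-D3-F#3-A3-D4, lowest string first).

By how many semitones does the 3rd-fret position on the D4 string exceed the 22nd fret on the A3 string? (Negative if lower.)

-14 semitones

D4 at fret 3 → F4 (MIDI 65); A3 at fret 22 → G5 (MIDI 79).
65 − 79 = -14, so the two pitches are 14 semitones apart.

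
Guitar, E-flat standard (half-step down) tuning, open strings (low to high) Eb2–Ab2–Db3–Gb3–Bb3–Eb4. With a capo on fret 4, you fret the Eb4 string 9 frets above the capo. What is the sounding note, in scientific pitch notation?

The capo raises the open Eb4 by 4 semitones to G4; fretting 9 more gives Eb4 + 4 + 9 = Eb4 + 13 semitones = E5.

E5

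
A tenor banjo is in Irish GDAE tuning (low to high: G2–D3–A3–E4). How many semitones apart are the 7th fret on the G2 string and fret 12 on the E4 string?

G2 at fret 7 → D3 (MIDI 50); E4 at fret 12 → E5 (MIDI 76).
50 − 76 = -26, so the two pitches are 26 semitones apart, with E5 the higher.

26 semitones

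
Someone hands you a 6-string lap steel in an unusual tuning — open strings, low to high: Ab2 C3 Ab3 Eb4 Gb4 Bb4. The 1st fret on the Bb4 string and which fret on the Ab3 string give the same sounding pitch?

15

Bb4 at fret 1 is Bb4 + 1 semitone = B4.
The open Ab3 string is 14 semitones below the open Bb4, so the same pitch on the Ab3 string lies at fret 1 + 14 = 15.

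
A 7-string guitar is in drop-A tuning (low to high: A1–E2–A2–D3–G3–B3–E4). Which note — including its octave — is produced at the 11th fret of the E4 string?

D♯5

The open E4 string plus 11 semitones: E–F–F#–G–…–C#–D–D#.
The walk passes from B into C once, so the octave number goes from 4 to 5.
(Equivalently spelled E♭5.)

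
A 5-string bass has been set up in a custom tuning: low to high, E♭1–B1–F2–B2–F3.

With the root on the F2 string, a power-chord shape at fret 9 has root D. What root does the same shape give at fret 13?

Moving from fret 9 to fret 13 shifts the root by 4 semitones.
D up 4 semitones is G♭.

G♭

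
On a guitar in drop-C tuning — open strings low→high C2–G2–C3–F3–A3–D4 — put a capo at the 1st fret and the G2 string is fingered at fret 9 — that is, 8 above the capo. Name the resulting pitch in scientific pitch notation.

The capo raises the open G2 by 1 semitone to G♯2; fretting 8 more gives G2 + 1 + 8 = G2 + 9 semitones = E3.

E3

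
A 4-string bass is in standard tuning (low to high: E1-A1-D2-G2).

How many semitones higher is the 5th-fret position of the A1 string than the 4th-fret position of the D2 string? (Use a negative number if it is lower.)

A1 at fret 5 → D2 (MIDI 38); D2 at fret 4 → F#2 (MIDI 42).
38 − 42 = -4, so the two pitches are 4 semitones apart.

-4 semitones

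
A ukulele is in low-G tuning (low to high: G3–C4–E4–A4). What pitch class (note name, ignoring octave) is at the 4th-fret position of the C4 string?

E

C4 is MIDI 60. Adding 4 gives 64; 64 mod 12 = 4, i.e. E.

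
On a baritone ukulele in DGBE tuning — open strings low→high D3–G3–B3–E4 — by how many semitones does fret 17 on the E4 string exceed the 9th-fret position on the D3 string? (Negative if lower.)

E4 at fret 17 → A5 (MIDI 81); D3 at fret 9 → B3 (MIDI 59).
81 − 59 = 22, so the two pitches are 22 semitones apart.

22 semitones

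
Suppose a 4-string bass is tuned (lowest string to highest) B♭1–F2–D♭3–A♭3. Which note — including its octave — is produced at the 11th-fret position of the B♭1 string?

B♭1 is MIDI 34. Adding 11 gives 45, which is A2.

A2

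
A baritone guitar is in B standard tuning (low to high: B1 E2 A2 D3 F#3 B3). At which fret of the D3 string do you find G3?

G3 is 5 semitones above the open D3 (D–D#–E–F–F#–G), so it sits at fret 5.

5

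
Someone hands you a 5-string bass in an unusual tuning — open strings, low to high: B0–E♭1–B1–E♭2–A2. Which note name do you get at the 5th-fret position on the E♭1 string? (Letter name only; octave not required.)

The open E♭1 string plus 5 semitones: Eb–E–F–Gb–G–Ab.
(Equivalently spelled G♯.)

A♭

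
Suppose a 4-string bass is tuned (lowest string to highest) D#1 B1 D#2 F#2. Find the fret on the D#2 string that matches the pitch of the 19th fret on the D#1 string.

7

Fret 19 on D#1 is MIDI 27 + 19 = 46 (A#2). On the D#2 string (open MIDI 39), that pitch is 46 − 39 = fret 7.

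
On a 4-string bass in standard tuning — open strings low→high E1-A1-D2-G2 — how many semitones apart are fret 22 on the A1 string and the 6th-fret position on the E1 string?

A1 at fret 22 → G3 (MIDI 55); E1 at fret 6 → A#1 (MIDI 34).
55 − 34 = 21, so the two pitches are 21 semitones apart, with G3 the higher.

21 semitones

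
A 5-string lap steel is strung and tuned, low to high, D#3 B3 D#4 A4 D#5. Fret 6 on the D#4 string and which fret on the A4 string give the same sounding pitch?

0

D#4 at fret 6 is D#4 + 6 semitones = A4.
The open A4 string is 6 semitones above the open D#4, so the same pitch on the A4 string lies at fret 6 − 6 = 0.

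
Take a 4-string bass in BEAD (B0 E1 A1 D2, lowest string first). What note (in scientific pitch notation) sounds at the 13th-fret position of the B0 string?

B0 is MIDI 23. Adding 13 gives 36, which is C2.

C2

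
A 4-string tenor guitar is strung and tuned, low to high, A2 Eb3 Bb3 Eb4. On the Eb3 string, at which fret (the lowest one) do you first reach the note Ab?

5

From Eb3, count semitones up the chromatic scale until reaching Ab: Eb–E–F–Gb–G–Ab — 5 steps.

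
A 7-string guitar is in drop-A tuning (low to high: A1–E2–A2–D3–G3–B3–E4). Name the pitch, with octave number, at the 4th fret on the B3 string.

B3 is MIDI 59. Adding 4 gives 63, which is D♯4.

D♯4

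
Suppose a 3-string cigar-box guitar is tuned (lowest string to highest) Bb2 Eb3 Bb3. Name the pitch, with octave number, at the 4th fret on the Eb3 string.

Each fret is one semitone, so Eb3 + 4 = G3.

G3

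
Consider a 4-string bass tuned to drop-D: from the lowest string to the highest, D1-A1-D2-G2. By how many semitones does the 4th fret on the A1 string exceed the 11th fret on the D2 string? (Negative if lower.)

-12 semitones

A1 at fret 4 → C#2 (MIDI 37); D2 at fret 11 → C#3 (MIDI 49).
37 − 49 = -12, so the two pitches are 12 semitones apart.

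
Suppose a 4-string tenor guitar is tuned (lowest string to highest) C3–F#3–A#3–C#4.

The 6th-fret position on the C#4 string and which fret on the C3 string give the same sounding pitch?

C#4 at fret 6 is C#4 + 6 semitones = G4.
The open C3 string is 13 semitones below the open C#4, so the same pitch on the C3 string lies at fret 6 + 13 = 19.

19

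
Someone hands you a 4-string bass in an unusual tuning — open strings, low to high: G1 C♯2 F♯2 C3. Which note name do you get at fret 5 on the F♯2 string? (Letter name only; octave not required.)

B

Each fret is one semitone, so F♯2 + 5 = B.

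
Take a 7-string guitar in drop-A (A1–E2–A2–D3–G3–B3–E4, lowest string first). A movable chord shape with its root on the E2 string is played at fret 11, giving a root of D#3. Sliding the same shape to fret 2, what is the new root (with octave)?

Moving from fret 11 to fret 2 shifts the root by -9 semitones.
D#3 down 9 semitones is F#2.

F#2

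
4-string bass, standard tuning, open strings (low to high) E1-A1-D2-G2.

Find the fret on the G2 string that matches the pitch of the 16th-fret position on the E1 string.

1

Fret 16 on E1 is MIDI 28 + 16 = 44 (G#2). On the G2 string (open MIDI 43), that pitch is 44 − 43 = fret 1.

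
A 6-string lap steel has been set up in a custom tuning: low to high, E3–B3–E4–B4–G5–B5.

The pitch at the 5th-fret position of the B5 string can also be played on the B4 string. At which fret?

17

Fret 5 on B5 is MIDI 83 + 5 = 88 (E6). On the B4 string (open MIDI 71), that pitch is 88 − 71 = fret 17.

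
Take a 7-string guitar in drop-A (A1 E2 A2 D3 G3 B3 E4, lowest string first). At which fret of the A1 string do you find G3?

G3 is 22 semitones above the open A1 (A–A#–B–C–…–F–F#–G), so it sits at fret 22.

22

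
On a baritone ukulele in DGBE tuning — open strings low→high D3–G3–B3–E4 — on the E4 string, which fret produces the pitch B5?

B5 is 19 semitones above the open E4 (E–F–F#–G–…–A–A#–B), so it sits at fret 19.

19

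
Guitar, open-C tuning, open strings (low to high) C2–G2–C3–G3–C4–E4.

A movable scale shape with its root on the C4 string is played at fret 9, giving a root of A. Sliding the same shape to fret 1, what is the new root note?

C#

Moving from fret 9 to fret 1 shifts the root by -8 semitones.
A down 8 semitones is C#.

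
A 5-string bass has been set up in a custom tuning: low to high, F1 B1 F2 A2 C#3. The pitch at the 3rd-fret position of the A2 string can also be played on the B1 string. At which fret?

A2 at fret 3 is A2 + 3 semitones = C3.
The open B1 string is 10 semitones below the open A2, so the same pitch on the B1 string lies at fret 3 + 10 = 13.

13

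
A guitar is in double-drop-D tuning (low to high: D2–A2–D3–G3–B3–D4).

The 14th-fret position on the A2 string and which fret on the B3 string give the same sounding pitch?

0

Fret 14 on A2 is MIDI 45 + 14 = 59 (B3). On the B3 string (open MIDI 59), that pitch is 59 − 59 = fret 0.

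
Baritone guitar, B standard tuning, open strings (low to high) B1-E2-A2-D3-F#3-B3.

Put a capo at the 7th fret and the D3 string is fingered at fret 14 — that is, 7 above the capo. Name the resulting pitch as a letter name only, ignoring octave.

The capo raises the open D3 by 7 semitones to A3; fretting 7 more gives D3 + 7 + 7 = D3 + 14 semitones, landing on E.

E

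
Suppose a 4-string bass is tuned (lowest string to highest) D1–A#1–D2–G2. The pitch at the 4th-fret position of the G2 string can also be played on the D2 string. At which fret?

Fret 4 on G2 is MIDI 43 + 4 = 47 (B2). On the D2 string (open MIDI 38), that pitch is 47 − 38 = fret 9.

9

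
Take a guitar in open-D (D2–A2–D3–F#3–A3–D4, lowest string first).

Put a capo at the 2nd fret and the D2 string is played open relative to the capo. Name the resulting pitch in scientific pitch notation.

E2

The capo raises the open D2 by 2 semitones to E2; fretting 0 more gives D2 + 2 + 0 = D2 + 2 semitones = E2.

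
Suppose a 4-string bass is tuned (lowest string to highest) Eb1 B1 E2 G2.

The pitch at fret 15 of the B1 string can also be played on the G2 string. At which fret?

B1 at fret 15 is B1 + 15 semitones = D3.
The open G2 string is 8 semitones above the open B1, so the same pitch on the G2 string lies at fret 15 − 8 = 7.

7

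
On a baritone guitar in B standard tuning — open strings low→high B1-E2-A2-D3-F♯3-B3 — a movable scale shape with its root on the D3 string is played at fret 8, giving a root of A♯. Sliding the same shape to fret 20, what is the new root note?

A♯

Moving from fret 8 to fret 20 shifts the root by 12 semitones.
A♯ up 12 semitones is A♯.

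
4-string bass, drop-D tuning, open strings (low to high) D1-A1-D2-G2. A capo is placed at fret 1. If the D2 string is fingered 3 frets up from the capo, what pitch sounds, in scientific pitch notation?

F#2

The capo raises the open D2 by 1 semitone to D#2; fretting 3 more gives D2 + 1 + 3 = D2 + 4 semitones = F#2.
(Also written Gb.)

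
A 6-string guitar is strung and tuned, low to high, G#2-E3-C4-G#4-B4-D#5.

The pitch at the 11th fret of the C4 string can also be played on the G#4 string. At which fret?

3

C4 at fret 11 is C4 + 11 semitones = B4.
The open G#4 string is 8 semitones above the open C4, so the same pitch on the G#4 string lies at fret 11 − 8 = 3.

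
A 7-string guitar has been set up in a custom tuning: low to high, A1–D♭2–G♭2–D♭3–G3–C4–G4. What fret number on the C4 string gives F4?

F4 is 5 semitones above the open C4 (C–Db–D–Eb–E–F), so it sits at fret 5.

5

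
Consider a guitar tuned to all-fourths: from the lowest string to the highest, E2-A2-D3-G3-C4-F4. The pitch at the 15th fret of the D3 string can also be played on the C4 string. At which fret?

5

D3 at fret 15 is D3 + 15 semitones = F4.
The open C4 string is 10 semitones above the open D3, so the same pitch on the C4 string lies at fret 15 − 10 = 5.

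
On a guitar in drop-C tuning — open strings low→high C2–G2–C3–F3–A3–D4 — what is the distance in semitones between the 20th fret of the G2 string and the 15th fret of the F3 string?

G2 at fret 20 → D#4 (MIDI 63); F3 at fret 15 → G#4 (MIDI 68).
63 − 68 = -5, so the two pitches are 5 semitones apart, with G#4 the higher.

5 semitones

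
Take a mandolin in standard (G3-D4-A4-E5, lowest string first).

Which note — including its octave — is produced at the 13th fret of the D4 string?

D4 is MIDI 62. Adding 13 gives 75, which is D#5.
(Equivalently spelled Eb5.)

D#5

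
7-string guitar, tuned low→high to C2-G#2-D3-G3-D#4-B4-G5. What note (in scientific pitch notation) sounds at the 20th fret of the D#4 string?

B5

D#4 is MIDI 63. Adding 20 gives 83, which is B5.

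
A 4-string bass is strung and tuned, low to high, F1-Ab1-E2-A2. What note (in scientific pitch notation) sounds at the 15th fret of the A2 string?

The open A2 string plus 15 semitones: A–Bb–B–C–…–Bb–B–C.
The walk passes from B into C 2 times, so the octave number goes from 2 to 4.

C4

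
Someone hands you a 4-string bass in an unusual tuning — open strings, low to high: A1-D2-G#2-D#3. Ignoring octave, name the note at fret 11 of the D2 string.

C#

D2 is MIDI 38. Adding 11 gives 49; 49 mod 12 = 1, i.e. C#.
(Equivalently spelled Db.)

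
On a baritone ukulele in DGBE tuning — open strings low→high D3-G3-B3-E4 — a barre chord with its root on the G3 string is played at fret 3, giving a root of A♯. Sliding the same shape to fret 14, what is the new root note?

Moving from fret 3 to fret 14 shifts the root by 11 semitones.
A♯ up 11 semitones is A.

A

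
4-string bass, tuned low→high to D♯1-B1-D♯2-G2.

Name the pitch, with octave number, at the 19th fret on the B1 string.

F♯3

The open B1 string plus 19 semitones: B–C–C#–D–…–E–F–F#.
The walk passes from B into C 2 times, so the octave number goes from 1 to 3.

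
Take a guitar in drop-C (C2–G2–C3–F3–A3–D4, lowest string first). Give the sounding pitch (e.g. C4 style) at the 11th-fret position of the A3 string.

A3 is MIDI 57. Adding 11 gives 68, which is G#4.

G#4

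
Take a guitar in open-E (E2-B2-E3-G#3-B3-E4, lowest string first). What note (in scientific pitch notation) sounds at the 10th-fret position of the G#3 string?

Each fret is one semitone, so G#3 + 10 = F#4.

F#4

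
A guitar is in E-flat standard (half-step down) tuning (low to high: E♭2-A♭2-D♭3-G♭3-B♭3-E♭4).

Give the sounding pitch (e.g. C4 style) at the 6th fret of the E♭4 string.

A4

The open E♭4 string plus 6 semitones: Eb–E–F–Gb–G–Ab–A.
No B→C boundary is crossed, so the octave stays at 4.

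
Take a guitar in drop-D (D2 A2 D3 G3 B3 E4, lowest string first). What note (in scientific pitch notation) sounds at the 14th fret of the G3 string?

A4

G3 is MIDI 55. Adding 14 gives 69, which is A4.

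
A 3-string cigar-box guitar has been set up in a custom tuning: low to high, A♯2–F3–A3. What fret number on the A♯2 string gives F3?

F3 is 7 semitones above the open A♯2 (A#–B–C–C#–D–D#–E–F), so it sits at fret 7.

7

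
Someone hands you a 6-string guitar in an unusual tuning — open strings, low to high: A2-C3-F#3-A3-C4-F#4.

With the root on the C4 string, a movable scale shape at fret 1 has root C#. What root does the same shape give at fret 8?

Moving from fret 1 to fret 8 shifts the root by 7 semitones.
C# up 7 semitones is G#.

G#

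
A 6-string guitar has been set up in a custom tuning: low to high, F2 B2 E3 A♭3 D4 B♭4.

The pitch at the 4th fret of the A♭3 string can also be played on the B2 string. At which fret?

Fret 4 on A♭3 is MIDI 56 + 4 = 60 (C4). On the B2 string (open MIDI 47), that pitch is 60 − 47 = fret 13.

13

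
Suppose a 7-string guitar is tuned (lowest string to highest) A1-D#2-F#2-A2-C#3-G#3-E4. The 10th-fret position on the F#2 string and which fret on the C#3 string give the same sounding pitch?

F#2 at fret 10 is F#2 + 10 semitones = E3.
The open C#3 string is 7 semitones above the open F#2, so the same pitch on the C#3 string lies at fret 10 − 7 = 3.

3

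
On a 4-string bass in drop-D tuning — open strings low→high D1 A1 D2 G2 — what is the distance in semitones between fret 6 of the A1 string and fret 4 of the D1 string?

A1 at fret 6 → D#2 (MIDI 39); D1 at fret 4 → F#1 (MIDI 30).
39 − 30 = 9, so the two pitches are 9 semitones apart, with D#2 the higher.

9 semitones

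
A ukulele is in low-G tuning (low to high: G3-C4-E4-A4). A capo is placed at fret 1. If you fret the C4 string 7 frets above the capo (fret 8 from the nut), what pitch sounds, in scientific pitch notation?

G#4

The capo raises the open C4 by 1 semitone to C#4; fretting 7 more gives C4 + 1 + 7 = C4 + 8 semitones = G#4.
(Also written Ab.)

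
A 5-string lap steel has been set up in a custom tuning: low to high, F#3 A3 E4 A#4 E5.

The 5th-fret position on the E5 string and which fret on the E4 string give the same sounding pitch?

17

E5 at fret 5 is E5 + 5 semitones = A5.
The open E4 string is 12 semitones below the open E5, so the same pitch on the E4 string lies at fret 5 + 12 = 17.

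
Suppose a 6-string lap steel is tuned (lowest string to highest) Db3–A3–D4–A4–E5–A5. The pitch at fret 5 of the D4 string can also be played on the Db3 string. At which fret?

18

D4 at fret 5 is D4 + 5 semitones = G4.
The open Db3 string is 13 semitones below the open D4, so the same pitch on the Db3 string lies at fret 5 + 13 = 18.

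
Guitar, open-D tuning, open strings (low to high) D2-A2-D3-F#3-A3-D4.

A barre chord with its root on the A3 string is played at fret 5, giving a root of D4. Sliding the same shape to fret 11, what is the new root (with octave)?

Moving from fret 5 to fret 11 shifts the root by 6 semitones.
D4 up 6 semitones is G#4.

G#4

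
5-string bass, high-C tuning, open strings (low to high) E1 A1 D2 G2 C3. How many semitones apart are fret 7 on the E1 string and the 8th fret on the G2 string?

16 semitones

E1 at fret 7 → B1 (MIDI 35); G2 at fret 8 → D#3 (MIDI 51).
35 − 51 = -16, so the two pitches are 16 semitones apart, with D#3 the higher.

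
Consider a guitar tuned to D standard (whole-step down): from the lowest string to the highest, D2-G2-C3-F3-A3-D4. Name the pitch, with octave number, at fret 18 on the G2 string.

Each fret is one semitone, so G2 + 18 = C♯4.

C♯4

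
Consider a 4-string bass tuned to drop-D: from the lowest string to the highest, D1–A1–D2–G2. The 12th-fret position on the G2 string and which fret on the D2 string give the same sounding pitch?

G2 at fret 12 is G2 + 12 semitones = G3.
The open D2 string is 5 semitones below the open G2, so the same pitch on the D2 string lies at fret 12 + 5 = 17.

17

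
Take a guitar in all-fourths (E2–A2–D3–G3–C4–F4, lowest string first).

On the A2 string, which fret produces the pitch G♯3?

11

G♯3 is 11 semitones above the open A2 (A–A#–B–C–…–F#–G–G#), so it sits at fret 11.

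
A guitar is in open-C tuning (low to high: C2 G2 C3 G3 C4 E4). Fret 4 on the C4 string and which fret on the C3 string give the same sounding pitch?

16

Fret 4 on C4 is MIDI 60 + 4 = 64 (E4). On the C3 string (open MIDI 48), that pitch is 64 − 48 = fret 16.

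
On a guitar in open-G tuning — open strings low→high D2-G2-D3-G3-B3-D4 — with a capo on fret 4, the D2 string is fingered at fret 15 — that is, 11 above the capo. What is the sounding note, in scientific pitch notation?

F3

The capo raises the open D2 by 4 semitones to F♯2; fretting 11 more gives D2 + 4 + 11 = D2 + 15 semitones = F3.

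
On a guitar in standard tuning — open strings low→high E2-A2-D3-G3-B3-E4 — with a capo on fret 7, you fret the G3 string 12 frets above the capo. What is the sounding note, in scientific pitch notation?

The capo raises the open G3 by 7 semitones to D4; fretting 12 more gives G3 + 7 + 12 = G3 + 19 semitones = D5.

D5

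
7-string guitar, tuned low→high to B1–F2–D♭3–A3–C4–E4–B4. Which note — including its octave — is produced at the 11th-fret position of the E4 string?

E♭5

The open E4 string plus 11 semitones: E–F–Gb–G–…–Db–D–Eb.
The walk passes from B into C once, so the octave number goes from 4 to 5.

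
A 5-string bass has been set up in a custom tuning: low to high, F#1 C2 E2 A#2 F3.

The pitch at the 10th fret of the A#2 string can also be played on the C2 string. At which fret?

A#2 at fret 10 is A#2 + 10 semitones = G#3.
The open C2 string is 10 semitones below the open A#2, so the same pitch on the C2 string lies at fret 10 + 10 = 20.

20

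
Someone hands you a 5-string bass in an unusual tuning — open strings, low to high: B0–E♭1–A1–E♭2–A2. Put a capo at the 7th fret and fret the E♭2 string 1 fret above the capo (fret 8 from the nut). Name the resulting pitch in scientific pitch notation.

B2

The capo raises the open E♭2 by 7 semitones to B♭2; fretting 1 more gives E♭2 + 7 + 1 = E♭2 + 8 semitones = B2.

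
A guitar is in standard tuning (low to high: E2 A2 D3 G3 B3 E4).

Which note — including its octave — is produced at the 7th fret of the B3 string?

Each fret is one semitone, so B3 + 7 = F#4.
(Equivalently spelled Gb4.)

F#4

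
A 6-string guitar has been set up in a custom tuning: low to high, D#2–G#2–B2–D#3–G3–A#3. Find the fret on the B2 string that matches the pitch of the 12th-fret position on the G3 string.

G3 at fret 12 is G3 + 12 semitones = G4.
The open B2 string is 8 semitones below the open G3, so the same pitch on the B2 string lies at fret 12 + 8 = 20.

20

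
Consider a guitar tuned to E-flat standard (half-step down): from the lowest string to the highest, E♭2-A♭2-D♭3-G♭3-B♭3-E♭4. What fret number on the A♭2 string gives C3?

4

C3 is 4 semitones above the open A♭2 (Ab–A–Bb–B–C), so it sits at fret 4.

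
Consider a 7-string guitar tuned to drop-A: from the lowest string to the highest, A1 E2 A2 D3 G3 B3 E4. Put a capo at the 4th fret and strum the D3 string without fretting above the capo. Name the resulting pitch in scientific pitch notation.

The capo raises the open D3 by 4 semitones to F♯3; fretting 0 more gives D3 + 4 + 0 = D3 + 4 semitones = F♯3.

F♯3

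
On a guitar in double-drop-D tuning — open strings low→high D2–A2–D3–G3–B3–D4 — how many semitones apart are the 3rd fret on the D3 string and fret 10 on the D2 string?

5 semitones

D3 at fret 3 → F3 (MIDI 53); D2 at fret 10 → C3 (MIDI 48).
53 − 48 = 5, so the two pitches are 5 semitones apart, with F3 the higher.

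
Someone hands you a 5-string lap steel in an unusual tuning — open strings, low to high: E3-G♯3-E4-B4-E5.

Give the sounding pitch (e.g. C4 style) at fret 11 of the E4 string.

D♯5

Each fret is one semitone, so E4 + 11 = D♯5.
(Equivalently spelled E♭5.)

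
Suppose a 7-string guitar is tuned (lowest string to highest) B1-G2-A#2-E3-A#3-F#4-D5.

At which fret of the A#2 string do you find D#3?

D#3 is 5 semitones above the open A#2 (A#–B–C–C#–D–D#), so it sits at fret 5.

5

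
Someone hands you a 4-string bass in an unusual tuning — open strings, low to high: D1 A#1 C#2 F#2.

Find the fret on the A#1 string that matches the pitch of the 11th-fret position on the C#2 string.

Fret 11 on C#2 is MIDI 37 + 11 = 48 (C3). On the A#1 string (open MIDI 34), that pitch is 48 − 34 = fret 14.

14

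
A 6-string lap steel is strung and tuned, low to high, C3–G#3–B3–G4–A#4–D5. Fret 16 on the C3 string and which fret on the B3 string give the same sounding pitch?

C3 at fret 16 is C3 + 16 semitones = E4.
The open B3 string is 11 semitones above the open C3, so the same pitch on the B3 string lies at fret 16 − 11 = 5.

5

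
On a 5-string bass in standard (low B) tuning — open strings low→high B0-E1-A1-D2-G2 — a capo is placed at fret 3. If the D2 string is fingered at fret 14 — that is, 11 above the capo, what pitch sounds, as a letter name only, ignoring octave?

E

The capo raises the open D2 by 3 semitones to F2; fretting 11 more gives D2 + 3 + 11 = D2 + 14 semitones, landing on E.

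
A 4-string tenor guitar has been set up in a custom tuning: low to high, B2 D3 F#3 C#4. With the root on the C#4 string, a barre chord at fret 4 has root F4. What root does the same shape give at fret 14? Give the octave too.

D#5

Moving from fret 4 to fret 14 shifts the root by 10 semitones.
F4 up 10 semitones is D#5.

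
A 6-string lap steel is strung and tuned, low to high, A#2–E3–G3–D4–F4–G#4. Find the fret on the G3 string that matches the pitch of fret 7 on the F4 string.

17

F4 at fret 7 is F4 + 7 semitones = C5.
The open G3 string is 10 semitones below the open F4, so the same pitch on the G3 string lies at fret 7 + 10 = 17.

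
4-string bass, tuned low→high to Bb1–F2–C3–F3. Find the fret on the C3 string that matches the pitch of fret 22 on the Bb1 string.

8

Fret 22 on Bb1 is MIDI 34 + 22 = 56 (Ab3). On the C3 string (open MIDI 48), that pitch is 56 − 48 = fret 8.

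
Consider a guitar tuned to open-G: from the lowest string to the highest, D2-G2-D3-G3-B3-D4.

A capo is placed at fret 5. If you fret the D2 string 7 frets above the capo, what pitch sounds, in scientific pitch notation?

D3

The capo raises the open D2 by 5 semitones to G2; fretting 7 more gives D2 + 5 + 7 = D2 + 12 semitones = D3.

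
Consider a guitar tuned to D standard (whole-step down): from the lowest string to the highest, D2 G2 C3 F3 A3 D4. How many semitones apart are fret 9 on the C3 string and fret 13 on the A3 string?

C3 at fret 9 → A3 (MIDI 57); A3 at fret 13 → A♯4 (MIDI 70).
57 − 70 = -13, so the two pitches are 13 semitones apart, with A♯4 the higher.

13 semitones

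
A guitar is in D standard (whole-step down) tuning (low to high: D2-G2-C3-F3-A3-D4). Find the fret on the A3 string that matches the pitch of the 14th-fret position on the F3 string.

Fret 14 on F3 is MIDI 53 + 14 = 67 (G4). On the A3 string (open MIDI 57), that pitch is 67 − 57 = fret 10.

10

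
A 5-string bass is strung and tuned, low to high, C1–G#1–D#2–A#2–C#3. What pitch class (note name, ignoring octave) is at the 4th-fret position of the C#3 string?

F

The open C#3 string plus 4 semitones: C#–D–D#–E–F.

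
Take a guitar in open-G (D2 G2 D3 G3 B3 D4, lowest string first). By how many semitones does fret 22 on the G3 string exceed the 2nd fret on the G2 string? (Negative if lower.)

G3 at fret 22 → F5 (MIDI 77); G2 at fret 2 → A2 (MIDI 45).
77 − 45 = 32, so the two pitches are 32 semitones apart.

32 semitones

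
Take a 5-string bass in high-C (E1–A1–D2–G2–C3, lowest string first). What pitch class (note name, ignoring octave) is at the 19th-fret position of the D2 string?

The open D2 string plus 19 semitones: D–D#–E–F–…–G–G#–A.

A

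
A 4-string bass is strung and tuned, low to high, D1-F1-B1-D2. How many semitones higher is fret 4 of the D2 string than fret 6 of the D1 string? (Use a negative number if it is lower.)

10 semitones

D2 at fret 4 → F#2 (MIDI 42); D1 at fret 6 → G#1 (MIDI 32).
42 − 32 = 10, so the two pitches are 10 semitones apart.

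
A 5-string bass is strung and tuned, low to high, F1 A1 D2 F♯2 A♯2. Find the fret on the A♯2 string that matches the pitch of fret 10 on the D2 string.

D2 at fret 10 is D2 + 10 semitones = C3.
The open A♯2 string is 8 semitones above the open D2, so the same pitch on the A♯2 string lies at fret 10 − 8 = 2.

2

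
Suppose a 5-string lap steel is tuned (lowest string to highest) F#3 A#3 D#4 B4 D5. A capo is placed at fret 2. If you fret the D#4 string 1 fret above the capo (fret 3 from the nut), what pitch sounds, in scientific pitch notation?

F#4

The capo raises the open D#4 by 2 semitones to F4; fretting 1 more gives D#4 + 2 + 1 = D#4 + 3 semitones = F#4.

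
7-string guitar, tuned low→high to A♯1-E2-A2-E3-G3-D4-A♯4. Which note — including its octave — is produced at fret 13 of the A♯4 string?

The open A♯4 string plus 13 semitones: A#–B–C–C#–…–A–A#–B.
The walk passes from B into C once, so the octave number goes from 4 to 5.

B5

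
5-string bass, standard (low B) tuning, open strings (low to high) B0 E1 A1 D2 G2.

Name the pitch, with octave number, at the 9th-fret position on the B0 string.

B0 is MIDI 23. Adding 9 gives 32, which is G♯1.
(Equivalently spelled A♭1.)

G♯1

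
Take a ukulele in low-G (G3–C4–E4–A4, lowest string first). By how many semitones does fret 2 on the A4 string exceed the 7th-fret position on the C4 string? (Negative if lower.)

4 semitones

A4 at fret 2 → B4 (MIDI 71); C4 at fret 7 → G4 (MIDI 67).
71 − 67 = 4, so the two pitches are 4 semitones apart.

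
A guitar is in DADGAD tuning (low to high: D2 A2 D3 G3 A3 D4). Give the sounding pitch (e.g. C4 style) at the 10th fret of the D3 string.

The open D3 string plus 10 semitones: D–D#–E–F–…–A#–B–C.
The walk passes from B into C once, so the octave number goes from 3 to 4.

C4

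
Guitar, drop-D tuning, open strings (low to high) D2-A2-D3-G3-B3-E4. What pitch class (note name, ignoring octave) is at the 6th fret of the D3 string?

The open D3 string plus 6 semitones: D–D#–E–F–F#–G–G#.

G#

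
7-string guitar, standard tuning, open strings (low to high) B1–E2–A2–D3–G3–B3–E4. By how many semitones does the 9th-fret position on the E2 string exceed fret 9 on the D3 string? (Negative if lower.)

E2 at fret 9 → C#3 (MIDI 49); D3 at fret 9 → B3 (MIDI 59).
49 − 59 = -10, so the two pitches are 10 semitones apart.

-10 semitones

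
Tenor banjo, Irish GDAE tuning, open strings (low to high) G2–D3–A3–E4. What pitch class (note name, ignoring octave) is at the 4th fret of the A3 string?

C#

A3 is MIDI 57. Adding 4 gives 61; 61 mod 12 = 1, i.e. C#.
(Equivalently spelled Db.)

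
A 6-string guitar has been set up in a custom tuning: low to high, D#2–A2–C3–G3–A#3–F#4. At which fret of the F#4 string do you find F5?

F5 is 11 semitones above the open F#4 (F#–G–G#–A–…–D#–E–F), so it sits at fret 11.

11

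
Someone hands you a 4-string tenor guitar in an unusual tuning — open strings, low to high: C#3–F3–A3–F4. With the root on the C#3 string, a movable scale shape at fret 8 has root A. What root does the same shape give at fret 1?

D

Moving from fret 8 to fret 1 shifts the root by -7 semitones.
A down 7 semitones is D.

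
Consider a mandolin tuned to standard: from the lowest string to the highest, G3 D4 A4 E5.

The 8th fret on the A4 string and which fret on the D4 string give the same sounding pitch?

15

Fret 8 on A4 is MIDI 69 + 8 = 77 (F5). On the D4 string (open MIDI 62), that pitch is 77 − 62 = fret 15.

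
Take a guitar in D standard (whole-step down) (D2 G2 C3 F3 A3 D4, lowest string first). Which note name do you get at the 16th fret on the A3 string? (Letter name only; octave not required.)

The open A3 string plus 16 semitones: A–A#–B–C–…–B–C–C#.

C♯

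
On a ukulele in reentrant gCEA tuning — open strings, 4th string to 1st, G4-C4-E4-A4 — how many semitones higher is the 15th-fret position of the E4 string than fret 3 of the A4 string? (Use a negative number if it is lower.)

7 semitones

E4 at fret 15 → G5 (MIDI 79); A4 at fret 3 → C5 (MIDI 72).
79 − 72 = 7, so the two pitches are 7 semitones apart.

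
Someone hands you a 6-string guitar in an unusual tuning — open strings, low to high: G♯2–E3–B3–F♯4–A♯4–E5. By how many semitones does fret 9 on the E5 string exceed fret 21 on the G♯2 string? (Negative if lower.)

20 semitones

E5 at fret 9 → C♯6 (MIDI 85); G♯2 at fret 21 → F4 (MIDI 65).
85 − 65 = 20, so the two pitches are 20 semitones apart.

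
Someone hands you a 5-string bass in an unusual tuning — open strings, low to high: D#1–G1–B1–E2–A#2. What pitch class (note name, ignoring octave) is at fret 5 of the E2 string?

E2 is MIDI 40. Adding 5 gives 45; 45 mod 12 = 9, i.e. A.

A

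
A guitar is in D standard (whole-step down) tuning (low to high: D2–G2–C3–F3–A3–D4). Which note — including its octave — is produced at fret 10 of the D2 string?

The open D2 string plus 10 semitones: D–D#–E–F–…–A#–B–C.
The walk passes from B into C once, so the octave number goes from 2 to 3.

C3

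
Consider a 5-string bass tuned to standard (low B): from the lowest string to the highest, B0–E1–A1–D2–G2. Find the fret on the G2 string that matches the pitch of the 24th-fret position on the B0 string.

Fret 24 on B0 is MIDI 23 + 24 = 47 (B2). On the G2 string (open MIDI 43), that pitch is 47 − 43 = fret 4.

4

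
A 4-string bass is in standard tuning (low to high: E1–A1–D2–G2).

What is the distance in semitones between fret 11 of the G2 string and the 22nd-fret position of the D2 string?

G2 at fret 11 → F♯3 (MIDI 54); D2 at fret 22 → C4 (MIDI 60).
54 − 60 = -6, so the two pitches are 6 semitones apart, with C4 the higher.

6 semitones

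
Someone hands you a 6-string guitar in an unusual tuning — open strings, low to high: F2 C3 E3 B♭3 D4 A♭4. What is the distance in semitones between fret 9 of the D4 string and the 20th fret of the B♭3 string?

D4 at fret 9 → B4 (MIDI 71); B♭3 at fret 20 → G♭5 (MIDI 78).
71 − 78 = -7, so the two pitches are 7 semitones apart, with G♭5 the higher.

7 semitones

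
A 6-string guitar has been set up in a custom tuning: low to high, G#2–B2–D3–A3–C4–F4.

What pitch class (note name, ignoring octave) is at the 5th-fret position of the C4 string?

F

C4 is MIDI 60. Adding 5 gives 65; 65 mod 12 = 5, i.e. F.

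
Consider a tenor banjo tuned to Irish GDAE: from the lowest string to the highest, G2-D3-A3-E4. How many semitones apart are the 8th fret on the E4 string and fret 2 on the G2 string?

27 semitones

E4 at fret 8 → C5 (MIDI 72); G2 at fret 2 → A2 (MIDI 45).
72 − 45 = 27, so the two pitches are 27 semitones apart, with C5 the higher.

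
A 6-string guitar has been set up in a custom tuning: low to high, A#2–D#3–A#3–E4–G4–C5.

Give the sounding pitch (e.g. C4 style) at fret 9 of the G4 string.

The open G4 string plus 9 semitones: G–G#–A–A#–B–C–C#–D–D#–E.
The walk passes from B into C once, so the octave number goes from 4 to 5.

E5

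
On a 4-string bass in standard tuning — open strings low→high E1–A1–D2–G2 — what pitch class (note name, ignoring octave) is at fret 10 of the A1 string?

The open A1 string plus 10 semitones: A–A#–B–C–…–F–F#–G.

G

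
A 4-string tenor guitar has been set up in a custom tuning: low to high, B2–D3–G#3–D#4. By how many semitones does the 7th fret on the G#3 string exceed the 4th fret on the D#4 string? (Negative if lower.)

G#3 at fret 7 → D#4 (MIDI 63); D#4 at fret 4 → G4 (MIDI 67).
63 − 67 = -4, so the two pitches are 4 semitones apart.

-4 semitones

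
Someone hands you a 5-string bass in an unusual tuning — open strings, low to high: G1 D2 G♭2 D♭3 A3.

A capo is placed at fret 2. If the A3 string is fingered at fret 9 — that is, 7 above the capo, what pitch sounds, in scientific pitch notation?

The capo raises the open A3 by 2 semitones to B3; fretting 7 more gives A3 + 2 + 7 = A3 + 9 semitones = G♭4.

G♭4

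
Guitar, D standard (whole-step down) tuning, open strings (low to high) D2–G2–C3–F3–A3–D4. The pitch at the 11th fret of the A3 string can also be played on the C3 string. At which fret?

20

Fret 11 on A3 is MIDI 57 + 11 = 68 (G#4). On the C3 string (open MIDI 48), that pitch is 68 − 48 = fret 20.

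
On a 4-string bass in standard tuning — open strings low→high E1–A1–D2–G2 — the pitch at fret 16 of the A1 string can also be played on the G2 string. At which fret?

Fret 16 on A1 is MIDI 33 + 16 = 49 (C♯3). On the G2 string (open MIDI 43), that pitch is 49 − 43 = fret 6.

6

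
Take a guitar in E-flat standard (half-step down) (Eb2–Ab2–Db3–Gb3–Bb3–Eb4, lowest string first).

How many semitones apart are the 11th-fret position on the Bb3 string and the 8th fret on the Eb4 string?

Bb3 at fret 11 → A4 (MIDI 69); Eb4 at fret 8 → B4 (MIDI 71).
69 − 71 = -2, so the two pitches are 2 semitones apart, with B4 the higher.

2 semitones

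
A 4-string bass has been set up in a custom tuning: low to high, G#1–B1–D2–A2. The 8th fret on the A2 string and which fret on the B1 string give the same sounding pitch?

Fret 8 on A2 is MIDI 45 + 8 = 53 (F3). On the B1 string (open MIDI 35), that pitch is 53 − 35 = fret 18.

18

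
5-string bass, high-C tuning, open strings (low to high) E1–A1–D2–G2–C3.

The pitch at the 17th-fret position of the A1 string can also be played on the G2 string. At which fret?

A1 at fret 17 is A1 + 17 semitones = D3.
The open G2 string is 10 semitones above the open A1, so the same pitch on the G2 string lies at fret 17 − 10 = 7.

7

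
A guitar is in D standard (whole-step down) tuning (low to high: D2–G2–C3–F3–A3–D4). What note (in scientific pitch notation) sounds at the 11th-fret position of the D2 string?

The open D2 string plus 11 semitones: D–D#–E–F–…–B–C–C#.
The walk passes from B into C once, so the octave number goes from 2 to 3.

C#3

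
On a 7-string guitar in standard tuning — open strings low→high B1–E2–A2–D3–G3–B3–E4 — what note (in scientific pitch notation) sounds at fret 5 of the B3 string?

Each fret is one semitone, so B3 + 5 = E4.

E4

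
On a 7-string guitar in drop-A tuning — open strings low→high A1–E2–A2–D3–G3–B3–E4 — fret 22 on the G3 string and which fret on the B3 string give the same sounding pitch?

18

Fret 22 on G3 is MIDI 55 + 22 = 77 (F5). On the B3 string (open MIDI 59), that pitch is 77 − 59 = fret 18.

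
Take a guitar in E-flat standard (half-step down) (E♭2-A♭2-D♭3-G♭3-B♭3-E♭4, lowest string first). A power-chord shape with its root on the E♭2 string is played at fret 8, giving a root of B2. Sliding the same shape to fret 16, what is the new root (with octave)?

G3

Moving from fret 8 to fret 16 shifts the root by 8 semitones.
B2 up 8 semitones is G3.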